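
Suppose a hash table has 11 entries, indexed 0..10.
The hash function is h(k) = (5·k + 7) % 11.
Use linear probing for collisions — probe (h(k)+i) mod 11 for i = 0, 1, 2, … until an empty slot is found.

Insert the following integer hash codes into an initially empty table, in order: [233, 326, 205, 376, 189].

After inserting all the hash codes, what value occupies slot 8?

233 hashes to 6; slot 6 is free -> place at 6.
326 hashes to 9; slot 9 is free -> place at 9.
205 hashes to 9; 9 taken -> place at 10.
376 hashes to 6; 6 taken -> place at 7.
189 hashes to 6; 6,7 taken -> place at 8.
Table: [_, _, _, _, _, _, 233, 376, 189, 326, 205]

189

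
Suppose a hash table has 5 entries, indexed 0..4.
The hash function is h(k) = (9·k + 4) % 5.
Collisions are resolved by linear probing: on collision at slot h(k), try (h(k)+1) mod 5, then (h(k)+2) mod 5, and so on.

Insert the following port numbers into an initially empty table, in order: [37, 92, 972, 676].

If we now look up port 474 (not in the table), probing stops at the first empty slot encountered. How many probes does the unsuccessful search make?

37: h=2 → slot 2
92: h=2, probe 2,3 → slot 3
972: h=2, probe 2,3,4 → slot 4
676: h=3, probe 3,4,0 → slot 0
Table: [676, —, 37, 92, 972]
Lookup 474: h=0, probe 0,1 → slot 1 empty, not found.

2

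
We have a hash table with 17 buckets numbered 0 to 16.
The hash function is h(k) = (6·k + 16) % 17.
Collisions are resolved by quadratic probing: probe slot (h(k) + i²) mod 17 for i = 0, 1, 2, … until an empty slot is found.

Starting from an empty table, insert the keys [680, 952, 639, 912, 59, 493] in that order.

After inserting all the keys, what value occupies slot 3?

493

Insert 680: h=16, slot 16 empty -> index 16.
Insert 952: h=16, slot 16 occupied -> index 0.
Insert 639: h=8, slot 8 empty -> index 8.
Insert 912: h=14, slot 14 empty -> index 14.
Insert 59: h=13, slot 13 empty -> index 13.
Insert 493: h=16, slots 16,0 occupied -> index 3.
Table: [952, -, -, 493, -, -, -, -, 639, -, -, -, -, 59, 912, -, 680]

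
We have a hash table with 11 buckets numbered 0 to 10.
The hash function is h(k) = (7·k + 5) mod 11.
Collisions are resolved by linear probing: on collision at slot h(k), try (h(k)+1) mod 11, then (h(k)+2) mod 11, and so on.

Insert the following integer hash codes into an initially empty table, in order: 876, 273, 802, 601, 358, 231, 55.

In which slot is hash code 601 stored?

0

Insert 876: h=10, slot 10 empty → index 10.
Insert 273: h=2, slot 2 empty → index 2.
Insert 802: h=9, slot 9 empty → index 9.
Insert 601: h=10, slot 10 occupied → index 0.
Insert 358: h=3, slot 3 empty → index 3.
Insert 231: h=5, slot 5 empty → index 5.
Insert 55: h=5, slot 5 occupied → index 6.
Table: [601, —, 273, 358, —, 231, 55, —, —, 802, 876]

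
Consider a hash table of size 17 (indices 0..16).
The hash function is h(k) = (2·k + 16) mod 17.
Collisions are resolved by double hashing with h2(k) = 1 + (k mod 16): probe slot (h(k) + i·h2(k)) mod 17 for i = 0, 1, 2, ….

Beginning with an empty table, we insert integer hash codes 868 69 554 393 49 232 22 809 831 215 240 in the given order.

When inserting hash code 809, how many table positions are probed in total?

Insert 868: h=1, slot 1 empty → index 1.
Insert 69: h=1, h2=6, slot 1 occupied → index 7.
Insert 554: h=2, slot 2 empty → index 2.
Insert 393: h=3, slot 3 empty → index 3.
Insert 49: h=12, slot 12 empty → index 12.
Insert 232: h=4, slot 4 empty → index 4.
Insert 22: h=9, slot 9 empty → index 9.
Insert 809: h=2, h2=10, slots 2,12 occupied → index 5.
Insert 831: h=12, h2=16, slot 12 occupied → index 11.
Insert 215: h=4, h2=8, slots 4,12,3,11,2 occupied → index 10.
Insert 240: h=3, h2=1, slots 3,4,5 occupied → index 6.
Table: [∅, 868, 554, 393, 232, 809, 240, 69, ∅, 22, 215, 831, 49, ∅, ∅, ∅, ∅]

3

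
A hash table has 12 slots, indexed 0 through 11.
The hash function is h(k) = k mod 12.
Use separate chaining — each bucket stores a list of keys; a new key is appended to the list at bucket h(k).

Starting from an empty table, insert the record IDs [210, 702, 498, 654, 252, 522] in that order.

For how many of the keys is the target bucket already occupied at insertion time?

Insert 210: h=6, bucket 6 empty -> new chain.
Insert 702: h=6, bucket 6 nonempty -> append to chain.
Insert 498: h=6, bucket 6 nonempty -> append to chain.
Insert 654: h=6, bucket 6 nonempty -> append to chain.
Insert 252: h=0, bucket 0 empty -> new chain.
Insert 522: h=6, bucket 6 nonempty -> append to chain.
Final buckets:
0: 252
1: —
2: —
3: —
4: —
5: —
6: 210 -> 702 -> 498 -> 654 -> 522
7: —
8: —
9: —
10: —
11: —

4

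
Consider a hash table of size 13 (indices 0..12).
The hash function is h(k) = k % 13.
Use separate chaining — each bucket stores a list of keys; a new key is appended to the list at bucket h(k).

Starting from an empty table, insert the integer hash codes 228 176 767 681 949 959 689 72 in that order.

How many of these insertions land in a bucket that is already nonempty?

Insert 228: h=7, bucket 7 empty -> new chain.
Insert 176: h=7, bucket 7 nonempty -> append to chain.
Insert 767: h=0, bucket 0 empty -> new chain.
Insert 681: h=5, bucket 5 empty -> new chain.
Insert 949: h=0, bucket 0 nonempty -> append to chain.
Insert 959: h=10, bucket 10 empty -> new chain.
Insert 689: h=0, bucket 0 nonempty -> append to chain.
Insert 72: h=7, bucket 7 nonempty -> append to chain.
Final buckets:
0: 767 -> 949 -> 689
1: -
2: -
3: -
4: -
5: 681
6: -
7: 228 -> 176 -> 72
8: -
9: -
10: 959
11: -
12: -

4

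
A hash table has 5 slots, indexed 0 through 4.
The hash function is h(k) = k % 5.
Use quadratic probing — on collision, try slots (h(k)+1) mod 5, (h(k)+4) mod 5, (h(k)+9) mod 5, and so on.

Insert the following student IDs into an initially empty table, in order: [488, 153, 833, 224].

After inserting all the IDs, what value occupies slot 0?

224

488: h=3 -> slot 3
153: h=3, probe 3,4 -> slot 4
833: h=3, probe 3,4,2 -> slot 2
224: h=4, probe 4,0 -> slot 0
Table: [224, _, 833, 488, 153]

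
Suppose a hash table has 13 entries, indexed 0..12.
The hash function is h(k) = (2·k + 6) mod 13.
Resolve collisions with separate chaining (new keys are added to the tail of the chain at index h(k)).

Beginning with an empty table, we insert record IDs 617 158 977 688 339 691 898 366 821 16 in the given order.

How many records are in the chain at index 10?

5

617 -> bucket 5
158 -> bucket 10
977 -> bucket 10 (collision)
688 -> bucket 4
339 -> bucket 8
691 -> bucket 10 (collision)
898 -> bucket 8 (collision)
366 -> bucket 10 (collision)
821 -> bucket 10 (collision)
16 -> bucket 12
Final buckets:
0: —
1: —
2: —
3: —
4: 688
5: 617
6: —
7: —
8: 339 -> 898
9: —
10: 158 -> 977 -> 691 -> 366 -> 821
11: —
12: 16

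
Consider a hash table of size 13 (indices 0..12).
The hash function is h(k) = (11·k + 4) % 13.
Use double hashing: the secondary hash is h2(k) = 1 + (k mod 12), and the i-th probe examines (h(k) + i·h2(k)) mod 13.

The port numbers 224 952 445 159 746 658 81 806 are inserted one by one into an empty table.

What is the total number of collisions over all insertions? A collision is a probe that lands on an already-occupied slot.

Insert 224: h=11, slot 11 empty -> index 11.
Insert 952: h=11, h2=5, slot 11 occupied -> index 3.
Insert 445: h=11, h2=2, slot 11 occupied -> index 0.
Insert 159: h=11, h2=4, slot 11 occupied -> index 2.
Insert 746: h=7, slot 7 empty -> index 7.
Insert 658: h=1, slot 1 empty -> index 1.
Insert 81: h=11, h2=10, slot 11 occupied -> index 8.
Insert 806: h=4, slot 4 empty -> index 4.
Table: [445, 658, 159, 952, 806, _, _, 746, 81, _, _, 224, _]

4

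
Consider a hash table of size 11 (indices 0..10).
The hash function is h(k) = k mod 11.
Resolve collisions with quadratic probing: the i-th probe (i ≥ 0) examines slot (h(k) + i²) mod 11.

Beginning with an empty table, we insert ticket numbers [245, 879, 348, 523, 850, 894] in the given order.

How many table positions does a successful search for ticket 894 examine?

4

245 hashes to 3; slot 3 is free → place at 3.
879 hashes to 10; slot 10 is free → place at 10.
348 hashes to 7; slot 7 is free → place at 7.
523 hashes to 6; slot 6 is free → place at 6.
850 hashes to 3; 3 taken → place at 4.
894 hashes to 3; 3,4,7 taken → place at 1.
Table: [_, 894, _, 245, 850, _, 523, 348, _, _, 879]
Lookup 894: h=3, probe 3,4,7,1 → found at 1.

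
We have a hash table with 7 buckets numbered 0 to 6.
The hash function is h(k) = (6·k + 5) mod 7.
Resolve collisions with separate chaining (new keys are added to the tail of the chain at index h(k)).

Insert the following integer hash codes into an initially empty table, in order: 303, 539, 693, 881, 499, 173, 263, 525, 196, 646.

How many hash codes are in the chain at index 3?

3

Insert 303: h=3, bucket 3 empty → new chain.
Insert 539: h=5, bucket 5 empty → new chain.
Insert 693: h=5, bucket 5 nonempty → append to chain.
Insert 881: h=6, bucket 6 empty → new chain.
Insert 499: h=3, bucket 3 nonempty → append to chain.
Insert 173: h=0, bucket 0 empty → new chain.
Insert 263: h=1, bucket 1 empty → new chain.
Insert 525: h=5, bucket 5 nonempty → append to chain.
Insert 196: h=5, bucket 5 nonempty → append to chain.
Insert 646: h=3, bucket 3 nonempty → append to chain.
Final buckets:
0: 173
1: 263
2: -
3: 303 -> 499 -> 646
4: -
5: 539 -> 693 -> 525 -> 196
6: 881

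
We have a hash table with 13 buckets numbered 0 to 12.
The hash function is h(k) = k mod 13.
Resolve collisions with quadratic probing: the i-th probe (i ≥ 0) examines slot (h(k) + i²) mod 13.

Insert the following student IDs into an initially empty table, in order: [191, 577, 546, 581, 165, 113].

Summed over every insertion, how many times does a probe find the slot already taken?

Insert 191: h=9, slot 9 empty → index 9.
Insert 577: h=5, slot 5 empty → index 5.
Insert 546: h=0, slot 0 empty → index 0.
Insert 581: h=9, slot 9 occupied → index 10.
Insert 165: h=9, slots 9,10,0,5 occupied → index 12.
Insert 113: h=9, slots 9,10,0,5,12 occupied → index 8.
Table: [546, —, —, —, —, 577, —, —, 113, 191, 581, —, 165]

10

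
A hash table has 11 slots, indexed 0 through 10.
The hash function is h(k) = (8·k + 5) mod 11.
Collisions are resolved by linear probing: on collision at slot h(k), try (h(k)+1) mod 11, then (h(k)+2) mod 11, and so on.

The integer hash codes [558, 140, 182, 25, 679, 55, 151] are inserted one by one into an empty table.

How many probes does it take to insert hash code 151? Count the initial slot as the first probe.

6

558 hashes to 3; slot 3 is free → place at 3.
140 hashes to 3; 3 taken → place at 4.
182 hashes to 9; slot 9 is free → place at 9.
25 hashes to 7; slot 7 is free → place at 7.
679 hashes to 3; 3,4 taken → place at 5.
55 hashes to 5; 5 taken → place at 6.
151 hashes to 3; 3,4,5,6,7 taken → place at 8.
Table: [_, _, _, 558, 140, 679, 55, 25, 151, 182, _]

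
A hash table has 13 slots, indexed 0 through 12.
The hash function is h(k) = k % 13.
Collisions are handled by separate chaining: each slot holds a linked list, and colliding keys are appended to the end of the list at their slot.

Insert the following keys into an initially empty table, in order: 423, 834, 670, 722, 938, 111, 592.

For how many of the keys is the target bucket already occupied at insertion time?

423 → bucket 7
834 → bucket 2
670 → bucket 7 (collision)
722 → bucket 7 (collision)
938 → bucket 2 (collision)
111 → bucket 7 (collision)
592 → bucket 7 (collision)
Final buckets:
0: .
1: .
2: 834 -> 938
3: .
4: .
5: .
6: .
7: 423 -> 670 -> 722 -> 111 -> 592
8: .
9: .
10: .
11: .
12: .

5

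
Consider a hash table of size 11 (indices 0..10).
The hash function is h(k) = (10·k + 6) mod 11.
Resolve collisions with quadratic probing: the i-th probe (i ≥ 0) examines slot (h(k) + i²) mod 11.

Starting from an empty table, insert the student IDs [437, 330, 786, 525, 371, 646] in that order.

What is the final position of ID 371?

2

Insert 437: h=9, slot 9 empty => index 9.
Insert 330: h=6, slot 6 empty => index 6.
Insert 786: h=1, slot 1 empty => index 1.
Insert 525: h=9, slot 9 occupied => index 10.
Insert 371: h=9, slots 9,10 occupied => index 2.
Insert 646: h=9, slots 9,10,2 occupied => index 7.
Table: [_, 786, 371, _, _, _, 330, 646, _, 437, 525]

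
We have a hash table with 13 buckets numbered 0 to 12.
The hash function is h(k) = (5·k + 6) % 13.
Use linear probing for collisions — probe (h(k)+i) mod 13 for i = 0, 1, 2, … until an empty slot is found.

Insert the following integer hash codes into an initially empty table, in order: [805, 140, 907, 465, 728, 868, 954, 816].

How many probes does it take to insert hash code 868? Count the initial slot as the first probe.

805 hashes to 1; slot 1 is free -> place at 1.
140 hashes to 4; slot 4 is free -> place at 4.
907 hashes to 4; 4 taken -> place at 5.
465 hashes to 4; 4,5 taken -> place at 6.
728 hashes to 6; 6 taken -> place at 7.
868 hashes to 4; 4,5,6,7 taken -> place at 8.
954 hashes to 5; 5,6,7,8 taken -> place at 9.
816 hashes to 4; 4,5,6,7,8,9 taken -> place at 10.
Table: [., 805, ., ., 140, 907, 465, 728, 868, 954, 816, ., .]

5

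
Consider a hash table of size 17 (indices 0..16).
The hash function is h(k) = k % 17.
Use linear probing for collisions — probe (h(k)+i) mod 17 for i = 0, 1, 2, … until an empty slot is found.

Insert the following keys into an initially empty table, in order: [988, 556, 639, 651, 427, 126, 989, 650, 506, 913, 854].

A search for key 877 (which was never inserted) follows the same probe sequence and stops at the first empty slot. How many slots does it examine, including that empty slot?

2

988 hashes to 2; slot 2 is free → place at 2.
556 hashes to 12; slot 12 is free → place at 12.
639 hashes to 10; slot 10 is free → place at 10.
651 hashes to 5; slot 5 is free → place at 5.
427 hashes to 2; 2 taken → place at 3.
126 hashes to 7; slot 7 is free → place at 7.
989 hashes to 3; 3 taken → place at 4.
650 hashes to 4; 4,5 taken → place at 6.
506 hashes to 13; slot 13 is free → place at 13.
913 hashes to 12; 12,13 taken → place at 14.
854 hashes to 4; 4,5,6,7 taken → place at 8.
Table: [—, —, 988, 427, 989, 651, 650, 126, 854, —, 639, —, 556, 506, 913, —, —]
Lookup 877: h=10, probe 10,11 → slot 11 empty, not found.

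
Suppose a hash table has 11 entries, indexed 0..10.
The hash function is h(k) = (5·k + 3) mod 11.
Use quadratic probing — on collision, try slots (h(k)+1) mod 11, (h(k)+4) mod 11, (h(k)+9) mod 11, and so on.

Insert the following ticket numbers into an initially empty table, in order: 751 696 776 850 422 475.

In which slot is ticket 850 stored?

5

751: h=7 → slot 7
696: h=7, probe 7,8 → slot 8
776: h=0 → slot 0
850: h=7, probe 7,8,0,5 → slot 5
422: h=1 → slot 1
475: h=2 → slot 2
Table: [776, 422, 475, -, -, 850, -, 751, 696, -, -]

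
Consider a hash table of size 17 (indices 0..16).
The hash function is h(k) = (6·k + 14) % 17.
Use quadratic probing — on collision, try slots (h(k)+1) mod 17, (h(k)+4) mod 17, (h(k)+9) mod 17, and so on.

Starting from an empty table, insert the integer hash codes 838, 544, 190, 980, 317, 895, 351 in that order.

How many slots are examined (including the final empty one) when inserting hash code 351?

4

Insert 838: h=10, slot 10 empty → index 10.
Insert 544: h=14, slot 14 empty → index 14.
Insert 190: h=15, slot 15 empty → index 15.
Insert 980: h=12, slot 12 empty → index 12.
Insert 317: h=12, slot 12 occupied → index 13.
Insert 895: h=12, slots 12,13 occupied → index 16.
Insert 351: h=12, slots 12,13,16 occupied → index 4.
Table: [-, -, -, -, 351, -, -, -, -, -, 838, -, 980, 317, 544, 190, 895]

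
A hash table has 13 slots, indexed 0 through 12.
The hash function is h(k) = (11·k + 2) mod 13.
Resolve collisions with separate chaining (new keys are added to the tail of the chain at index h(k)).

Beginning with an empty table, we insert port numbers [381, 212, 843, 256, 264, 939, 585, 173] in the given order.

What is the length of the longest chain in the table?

381 → bucket 7
212 → bucket 7 (collision)
843 → bucket 6
256 → bucket 10
264 → bucket 7 (collision)
939 → bucket 9
585 → bucket 2
173 → bucket 7 (collision)
Final buckets:
0: -
1: -
2: 585
3: -
4: -
5: -
6: 843
7: 381 -> 212 -> 264 -> 173
8: -
9: 939
10: 256
11: -
12: -

4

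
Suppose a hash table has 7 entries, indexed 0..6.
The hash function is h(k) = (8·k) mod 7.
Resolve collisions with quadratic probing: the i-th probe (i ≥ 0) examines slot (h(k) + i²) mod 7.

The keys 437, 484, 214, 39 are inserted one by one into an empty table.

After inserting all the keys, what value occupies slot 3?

Insert 437: h=3, slot 3 empty -> index 3.
Insert 484: h=1, slot 1 empty -> index 1.
Insert 214: h=4, slot 4 empty -> index 4.
Insert 39: h=4, slot 4 occupied -> index 5.
Table: [_, 484, _, 437, 214, 39, _]

437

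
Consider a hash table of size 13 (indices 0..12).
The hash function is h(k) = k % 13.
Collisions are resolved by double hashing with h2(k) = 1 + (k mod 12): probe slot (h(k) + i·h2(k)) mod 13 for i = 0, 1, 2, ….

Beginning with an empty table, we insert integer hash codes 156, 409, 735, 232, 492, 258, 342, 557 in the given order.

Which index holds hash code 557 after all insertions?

Insert 156: h=0, slot 0 empty → index 0.
Insert 409: h=6, slot 6 empty → index 6.
Insert 735: h=7, slot 7 empty → index 7.
Insert 232: h=11, slot 11 empty → index 11.
Insert 492: h=11, h2=1, slot 11 occupied → index 12.
Insert 258: h=11, h2=7, slot 11 occupied → index 5.
Insert 342: h=4, slot 4 empty → index 4.
Insert 557: h=11, h2=6, slots 11,4 occupied → index 10.
Table: [156, _, _, _, 342, 258, 409, 735, _, _, 557, 232, 492]

10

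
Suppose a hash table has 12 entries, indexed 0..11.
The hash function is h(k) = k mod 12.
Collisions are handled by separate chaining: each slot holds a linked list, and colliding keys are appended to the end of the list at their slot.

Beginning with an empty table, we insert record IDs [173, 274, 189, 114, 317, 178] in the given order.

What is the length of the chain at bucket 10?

Insert 173: h=5, bucket 5 empty → new chain.
Insert 274: h=10, bucket 10 empty → new chain.
Insert 189: h=9, bucket 9 empty → new chain.
Insert 114: h=6, bucket 6 empty → new chain.
Insert 317: h=5, bucket 5 nonempty → append to chain.
Insert 178: h=10, bucket 10 nonempty → append to chain.
Final buckets:
0: _
1: _
2: _
3: _
4: _
5: 173 -> 317
6: 114
7: _
8: _
9: 189
10: 274 -> 178
11: _

2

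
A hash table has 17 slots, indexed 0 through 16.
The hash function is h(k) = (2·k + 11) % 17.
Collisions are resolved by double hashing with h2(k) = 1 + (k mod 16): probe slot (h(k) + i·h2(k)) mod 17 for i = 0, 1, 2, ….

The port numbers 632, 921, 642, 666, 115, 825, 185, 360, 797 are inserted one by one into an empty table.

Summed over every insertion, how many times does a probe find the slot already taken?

9

632 hashes to 0; slot 0 is free -> place at 0.
921 hashes to 0, h2=10; 0 taken -> place at 10.
642 hashes to 3; slot 3 is free -> place at 3.
666 hashes to 0, h2=11; 0 taken -> place at 11.
115 hashes to 3, h2=4; 3 taken -> place at 7.
825 hashes to 12; slot 12 is free -> place at 12.
185 hashes to 7, h2=10; 7,0,10,3 taken -> place at 13.
360 hashes to 0, h2=9; 0 taken -> place at 9.
797 hashes to 7, h2=14; 7 taken -> place at 4.
Table: [632, -, -, 642, 797, -, -, 115, -, 360, 921, 666, 825, 185, -, -, -]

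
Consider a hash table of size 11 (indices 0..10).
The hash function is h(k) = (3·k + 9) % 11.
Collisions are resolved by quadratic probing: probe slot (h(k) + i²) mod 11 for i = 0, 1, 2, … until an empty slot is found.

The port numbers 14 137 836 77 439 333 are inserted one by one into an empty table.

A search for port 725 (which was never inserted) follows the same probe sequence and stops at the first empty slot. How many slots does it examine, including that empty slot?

4

Insert 14: h=7, slot 7 empty → index 7.
Insert 137: h=2, slot 2 empty → index 2.
Insert 836: h=9, slot 9 empty → index 9.
Insert 77: h=9, slot 9 occupied → index 10.
Insert 439: h=6, slot 6 empty → index 6.
Insert 333: h=7, slot 7 occupied → index 8.
Table: [-, -, 137, -, -, -, 439, 14, 333, 836, 77]
Lookup 725: h=6, probe 6,7,10,4 → slot 4 empty, not found.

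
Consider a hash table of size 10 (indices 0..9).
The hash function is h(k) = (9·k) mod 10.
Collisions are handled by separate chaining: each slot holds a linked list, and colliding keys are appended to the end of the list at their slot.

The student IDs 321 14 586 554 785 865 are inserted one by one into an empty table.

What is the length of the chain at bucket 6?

2

321 → bucket 9
14 → bucket 6
586 → bucket 4
554 → bucket 6 (collision)
785 → bucket 5
865 → bucket 5 (collision)
Final buckets:
0: ∅
1: ∅
2: ∅
3: ∅
4: 586
5: 785 -> 865
6: 14 -> 554
7: ∅
8: ∅
9: 321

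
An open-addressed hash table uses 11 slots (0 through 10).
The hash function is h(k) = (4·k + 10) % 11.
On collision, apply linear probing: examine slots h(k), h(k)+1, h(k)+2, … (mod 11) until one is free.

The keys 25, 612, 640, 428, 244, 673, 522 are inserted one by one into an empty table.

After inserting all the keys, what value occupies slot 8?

244

Insert 25: h=0, slot 0 empty → index 0.
Insert 612: h=5, slot 5 empty → index 5.
Insert 640: h=7, slot 7 empty → index 7.
Insert 428: h=6, slot 6 empty → index 6.
Insert 244: h=7, slot 7 occupied → index 8.
Insert 673: h=7, slots 7,8 occupied → index 9.
Insert 522: h=8, slots 8,9 occupied → index 10.
Table: [25, -, -, -, -, 612, 428, 640, 244, 673, 522]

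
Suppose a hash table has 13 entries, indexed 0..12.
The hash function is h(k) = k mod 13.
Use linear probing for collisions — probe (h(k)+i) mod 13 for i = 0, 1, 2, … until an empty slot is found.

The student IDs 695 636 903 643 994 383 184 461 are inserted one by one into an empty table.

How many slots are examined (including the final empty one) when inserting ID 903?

2

695: h=6 → slot 6
636: h=12 → slot 12
903: h=6, probe 6,7 → slot 7
643: h=6, probe 6,7,8 → slot 8
994: h=6, probe 6,7,8,9 → slot 9
383: h=6, probe 6,7,8,9,10 → slot 10
184: h=2 → slot 2
461: h=6, probe 6,7,8,9,10,11 → slot 11
Table: [∅, ∅, 184, ∅, ∅, ∅, 695, 903, 643, 994, 383, 461, 636]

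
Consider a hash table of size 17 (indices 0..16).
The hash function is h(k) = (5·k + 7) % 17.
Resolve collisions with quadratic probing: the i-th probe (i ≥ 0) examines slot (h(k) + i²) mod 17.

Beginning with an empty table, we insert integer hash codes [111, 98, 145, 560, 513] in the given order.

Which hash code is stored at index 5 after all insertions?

111: h=1 -> slot 1
98: h=4 -> slot 4
145: h=1, probe 1,2 -> slot 2
560: h=2, probe 2,3 -> slot 3
513: h=5 -> slot 5
Table: [—, 111, 145, 560, 98, 513, —, —, —, —, —, —, —, —, —, —, —]

513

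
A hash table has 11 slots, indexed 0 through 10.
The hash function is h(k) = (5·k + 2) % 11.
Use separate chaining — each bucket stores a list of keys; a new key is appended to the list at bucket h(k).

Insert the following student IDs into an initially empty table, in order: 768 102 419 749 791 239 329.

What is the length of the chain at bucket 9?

768 → bucket 3
102 → bucket 6
419 → bucket 7
749 → bucket 7 (collision)
791 → bucket 8
239 → bucket 9
329 → bucket 8 (collision)
Final buckets:
0: ∅
1: ∅
2: ∅
3: 768
4: ∅
5: ∅
6: 102
7: 419 -> 749
8: 791 -> 329
9: 239
10: ∅

1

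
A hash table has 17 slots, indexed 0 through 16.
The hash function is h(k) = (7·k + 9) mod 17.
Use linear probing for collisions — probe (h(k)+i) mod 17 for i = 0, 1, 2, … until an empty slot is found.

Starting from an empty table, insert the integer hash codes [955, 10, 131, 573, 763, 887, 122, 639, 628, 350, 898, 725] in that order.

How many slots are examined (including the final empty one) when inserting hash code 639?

Insert 955: h=13, slot 13 empty -> index 13.
Insert 10: h=11, slot 11 empty -> index 11.
Insert 131: h=8, slot 8 empty -> index 8.
Insert 573: h=8, slot 8 occupied -> index 9.
Insert 763: h=12, slot 12 empty -> index 12.
Insert 887: h=13, slot 13 occupied -> index 14.
Insert 122: h=13, slots 13,14 occupied -> index 15.
Insert 639: h=11, slots 11,12,13,14,15 occupied -> index 16.
Insert 628: h=2, slot 2 empty -> index 2.
Insert 350: h=11, slots 11,12,13,14,15,16 occupied -> index 0.
Insert 898: h=5, slot 5 empty -> index 5.
Insert 725: h=1, slot 1 empty -> index 1.
Table: [350, 725, 628, —, —, 898, —, —, 131, 573, —, 10, 763, 955, 887, 122, 639]

6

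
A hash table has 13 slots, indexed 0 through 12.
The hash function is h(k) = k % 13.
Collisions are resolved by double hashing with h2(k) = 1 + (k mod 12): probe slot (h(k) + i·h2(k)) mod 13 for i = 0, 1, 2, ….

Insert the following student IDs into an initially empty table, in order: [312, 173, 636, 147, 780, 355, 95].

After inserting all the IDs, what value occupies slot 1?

780

Insert 312: h=0, slot 0 empty => index 0.
Insert 173: h=4, slot 4 empty => index 4.
Insert 636: h=12, slot 12 empty => index 12.
Insert 147: h=4, h2=4, slot 4 occupied => index 8.
Insert 780: h=0, h2=1, slot 0 occupied => index 1.
Insert 355: h=4, h2=8, slots 4,12 occupied => index 7.
Insert 95: h=4, h2=12, slot 4 occupied => index 3.
Table: [312, 780, —, 95, 173, —, —, 355, 147, —, —, —, 636]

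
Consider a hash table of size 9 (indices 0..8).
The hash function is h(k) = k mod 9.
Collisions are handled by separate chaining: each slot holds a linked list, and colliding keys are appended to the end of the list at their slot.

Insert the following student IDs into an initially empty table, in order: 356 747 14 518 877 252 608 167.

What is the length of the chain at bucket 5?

356 → bucket 5
747 → bucket 0
14 → bucket 5 (collision)
518 → bucket 5 (collision)
877 → bucket 4
252 → bucket 0 (collision)
608 → bucket 5 (collision)
167 → bucket 5 (collision)
Final buckets:
0: 747 -> 252
1: _
2: _
3: _
4: 877
5: 356 -> 14 -> 518 -> 608 -> 167
6: _
7: _
8: _

5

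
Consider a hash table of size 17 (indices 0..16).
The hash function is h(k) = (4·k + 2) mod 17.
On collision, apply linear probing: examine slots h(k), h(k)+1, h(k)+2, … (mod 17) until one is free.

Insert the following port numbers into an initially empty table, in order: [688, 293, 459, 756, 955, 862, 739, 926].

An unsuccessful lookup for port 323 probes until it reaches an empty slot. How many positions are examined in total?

5

688: h=0 → slot 0
293: h=1 → slot 1
459: h=2 → slot 2
756: h=0, probe 0,1,2,3 → slot 3
955: h=14 → slot 14
862: h=16 → slot 16
739: h=0, probe 0,1,2,3,4 → slot 4
926: h=0, probe 0,1,2,3,4,5 → slot 5
Table: [688, 293, 459, 756, 739, 926, -, -, -, -, -, -, -, -, 955, -, 862]
Lookup 323: h=2, probe 2,3,4,5,6 → slot 6 empty, not found.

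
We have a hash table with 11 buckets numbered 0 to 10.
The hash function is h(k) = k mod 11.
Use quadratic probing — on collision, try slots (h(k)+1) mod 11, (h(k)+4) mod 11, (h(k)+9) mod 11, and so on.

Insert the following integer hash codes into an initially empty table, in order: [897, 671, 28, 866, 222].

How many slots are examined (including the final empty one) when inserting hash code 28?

2

897 hashes to 6; slot 6 is free → place at 6.
671 hashes to 0; slot 0 is free → place at 0.
28 hashes to 6; 6 taken → place at 7.
866 hashes to 8; slot 8 is free → place at 8.
222 hashes to 2; slot 2 is free → place at 2.
Table: [671, _, 222, _, _, _, 897, 28, 866, _, _]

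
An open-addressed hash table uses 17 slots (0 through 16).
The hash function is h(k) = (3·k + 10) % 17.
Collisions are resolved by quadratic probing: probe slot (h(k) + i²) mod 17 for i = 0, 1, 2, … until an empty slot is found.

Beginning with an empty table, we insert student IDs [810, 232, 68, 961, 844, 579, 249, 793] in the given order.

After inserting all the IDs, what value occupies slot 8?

810: h=9 => slot 9
232: h=9, probe 9,10 => slot 10
68: h=10, probe 10,11 => slot 11
961: h=3 => slot 3
844: h=9, probe 9,10,13 => slot 13
579: h=13, probe 13,14 => slot 14
249: h=9, probe 9,10,13,1 => slot 1
793: h=9, probe 9,10,13,1,8 => slot 8
Table: [—, 249, —, 961, —, —, —, —, 793, 810, 232, 68, —, 844, 579, —, —]

793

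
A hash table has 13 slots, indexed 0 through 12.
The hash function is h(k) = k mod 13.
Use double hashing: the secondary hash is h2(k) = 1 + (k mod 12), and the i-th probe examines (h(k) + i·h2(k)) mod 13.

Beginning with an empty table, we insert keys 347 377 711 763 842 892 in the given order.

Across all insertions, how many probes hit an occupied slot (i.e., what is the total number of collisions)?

347 hashes to 9; slot 9 is free → place at 9.
377 hashes to 0; slot 0 is free → place at 0.
711 hashes to 9, h2=4; 9,0 taken → place at 4.
763 hashes to 9, h2=8; 9,4 taken → place at 12.
842 hashes to 10; slot 10 is free → place at 10.
892 hashes to 8; slot 8 is free → place at 8.
Table: [377, _, _, _, 711, _, _, _, 892, 347, 842, _, 763]

4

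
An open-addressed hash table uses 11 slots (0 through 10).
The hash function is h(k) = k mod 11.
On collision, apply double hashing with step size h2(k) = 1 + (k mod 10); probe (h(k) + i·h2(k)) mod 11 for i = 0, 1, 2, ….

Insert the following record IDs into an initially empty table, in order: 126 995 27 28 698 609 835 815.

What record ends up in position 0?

995

126 hashes to 5; slot 5 is free -> place at 5.
995 hashes to 5, h2=6; 5 taken -> place at 0.
27 hashes to 5, h2=8; 5 taken -> place at 2.
28 hashes to 6; slot 6 is free -> place at 6.
698 hashes to 5, h2=9; 5 taken -> place at 3.
609 hashes to 4; slot 4 is free -> place at 4.
835 hashes to 10; slot 10 is free -> place at 10.
815 hashes to 1; slot 1 is free -> place at 1.
Table: [995, 815, 27, 698, 609, 126, 28, —, —, —, 835]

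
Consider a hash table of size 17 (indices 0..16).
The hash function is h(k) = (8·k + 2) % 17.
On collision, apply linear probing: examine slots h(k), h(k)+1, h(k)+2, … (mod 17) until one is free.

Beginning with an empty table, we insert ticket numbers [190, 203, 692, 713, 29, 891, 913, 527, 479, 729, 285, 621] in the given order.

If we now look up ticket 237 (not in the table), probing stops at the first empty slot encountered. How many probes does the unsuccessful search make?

6

Insert 190: h=9, slot 9 empty => index 9.
Insert 203: h=11, slot 11 empty => index 11.
Insert 692: h=13, slot 13 empty => index 13.
Insert 713: h=11, slot 11 occupied => index 12.
Insert 29: h=13, slot 13 occupied => index 14.
Insert 891: h=7, slot 7 empty => index 7.
Insert 913: h=13, slots 13,14 occupied => index 15.
Insert 527: h=2, slot 2 empty => index 2.
Insert 479: h=9, slot 9 occupied => index 10.
Insert 729: h=3, slot 3 empty => index 3.
Insert 285: h=4, slot 4 empty => index 4.
Insert 621: h=6, slot 6 empty => index 6.
Table: [—, —, 527, 729, 285, —, 621, 891, —, 190, 479, 203, 713, 692, 29, 913, —]
Lookup 237: h=11, probe 11,12,13,14,15,16 → slot 16 empty, not found.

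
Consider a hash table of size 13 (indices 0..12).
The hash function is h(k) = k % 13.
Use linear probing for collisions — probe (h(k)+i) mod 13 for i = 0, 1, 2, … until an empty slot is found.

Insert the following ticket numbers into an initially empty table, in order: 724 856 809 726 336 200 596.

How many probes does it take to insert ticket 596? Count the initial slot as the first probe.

4

724 hashes to 9; slot 9 is free → place at 9.
856 hashes to 11; slot 11 is free → place at 11.
809 hashes to 3; slot 3 is free → place at 3.
726 hashes to 11; 11 taken → place at 12.
336 hashes to 11; 11,12 taken → place at 0.
200 hashes to 5; slot 5 is free → place at 5.
596 hashes to 11; 11,12,0 taken → place at 1.
Table: [336, 596, -, 809, -, 200, -, -, -, 724, -, 856, 726]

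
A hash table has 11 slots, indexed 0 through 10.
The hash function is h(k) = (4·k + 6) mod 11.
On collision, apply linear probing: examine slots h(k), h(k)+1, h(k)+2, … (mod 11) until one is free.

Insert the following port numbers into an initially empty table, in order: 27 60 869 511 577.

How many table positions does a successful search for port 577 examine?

27: h=4 -> slot 4
60: h=4, probe 4,5 -> slot 5
869: h=6 -> slot 6
511: h=4, probe 4,5,6,7 -> slot 7
577: h=4, probe 4,5,6,7,8 -> slot 8
Table: [—, —, —, —, 27, 60, 869, 511, 577, —, —]
Lookup 577: h=4, probe 4,5,6,7,8 → found at 8.

5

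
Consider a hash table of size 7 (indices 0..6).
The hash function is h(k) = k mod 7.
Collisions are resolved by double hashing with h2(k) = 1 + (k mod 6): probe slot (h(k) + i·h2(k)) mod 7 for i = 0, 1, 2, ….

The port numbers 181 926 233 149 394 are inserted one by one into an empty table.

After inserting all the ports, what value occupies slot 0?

Insert 181: h=6, slot 6 empty → index 6.
Insert 926: h=2, slot 2 empty → index 2.
Insert 233: h=2, h2=6, slot 2 occupied → index 1.
Insert 149: h=2, h2=6, slots 2,1 occupied → index 0.
Insert 394: h=2, h2=5, slots 2,0 occupied → index 5.
Table: [149, 233, 926, _, _, 394, 181]

149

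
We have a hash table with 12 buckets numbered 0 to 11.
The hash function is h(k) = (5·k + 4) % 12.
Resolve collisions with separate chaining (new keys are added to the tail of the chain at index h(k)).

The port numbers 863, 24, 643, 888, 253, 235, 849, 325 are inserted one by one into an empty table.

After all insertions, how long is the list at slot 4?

2

863 → bucket 11
24 → bucket 4
643 → bucket 3
888 → bucket 4 (collision)
253 → bucket 9
235 → bucket 3 (collision)
849 → bucket 1
325 → bucket 9 (collision)
Final buckets:
0: ∅
1: 849
2: ∅
3: 643 -> 235
4: 24 -> 888
5: ∅
6: ∅
7: ∅
8: ∅
9: 253 -> 325
10: ∅
11: 863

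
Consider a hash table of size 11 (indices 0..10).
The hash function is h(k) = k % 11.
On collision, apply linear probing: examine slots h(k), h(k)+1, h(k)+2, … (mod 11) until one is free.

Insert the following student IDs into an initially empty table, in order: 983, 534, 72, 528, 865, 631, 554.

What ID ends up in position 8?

865

Insert 983: h=4, slot 4 empty → index 4.
Insert 534: h=6, slot 6 empty → index 6.
Insert 72: h=6, slot 6 occupied → index 7.
Insert 528: h=0, slot 0 empty → index 0.
Insert 865: h=7, slot 7 occupied → index 8.
Insert 631: h=4, slot 4 occupied → index 5.
Insert 554: h=4, slots 4,5,6,7,8 occupied → index 9.
Table: [528, _, _, _, 983, 631, 534, 72, 865, 554, _]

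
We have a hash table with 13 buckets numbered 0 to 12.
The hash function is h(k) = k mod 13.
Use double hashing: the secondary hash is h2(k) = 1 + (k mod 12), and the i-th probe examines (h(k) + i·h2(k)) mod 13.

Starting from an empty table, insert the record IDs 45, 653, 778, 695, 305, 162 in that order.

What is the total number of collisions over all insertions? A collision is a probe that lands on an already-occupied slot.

45 hashes to 6; slot 6 is free => place at 6.
653 hashes to 3; slot 3 is free => place at 3.
778 hashes to 11; slot 11 is free => place at 11.
695 hashes to 6, h2=12; 6 taken => place at 5.
305 hashes to 6, h2=6; 6 taken => place at 12.
162 hashes to 6, h2=7; 6 taken => place at 0.
Table: [162, ., ., 653, ., 695, 45, ., ., ., ., 778, 305]

3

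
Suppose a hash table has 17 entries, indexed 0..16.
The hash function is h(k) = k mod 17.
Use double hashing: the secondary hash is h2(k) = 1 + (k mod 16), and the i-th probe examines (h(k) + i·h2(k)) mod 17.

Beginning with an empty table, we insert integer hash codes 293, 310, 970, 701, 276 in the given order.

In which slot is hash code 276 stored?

9

293: h=4 => slot 4
310: h=4, h2=7, probe 4,11 => slot 11
970: h=1 => slot 1
701: h=4, h2=14, probe 4,1,15 => slot 15
276: h=4, h2=5, probe 4,9 => slot 9
Table: [_, 970, _, _, 293, _, _, _, _, 276, _, 310, _, _, _, 701, _]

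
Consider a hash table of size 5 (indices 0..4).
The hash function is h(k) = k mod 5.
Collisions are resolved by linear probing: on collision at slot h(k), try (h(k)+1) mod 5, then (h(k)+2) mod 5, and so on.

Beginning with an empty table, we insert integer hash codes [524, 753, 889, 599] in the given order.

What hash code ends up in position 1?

Insert 524: h=4, slot 4 empty -> index 4.
Insert 753: h=3, slot 3 empty -> index 3.
Insert 889: h=4, slot 4 occupied -> index 0.
Insert 599: h=4, slots 4,0 occupied -> index 1.
Table: [889, 599, -, 753, 524]

599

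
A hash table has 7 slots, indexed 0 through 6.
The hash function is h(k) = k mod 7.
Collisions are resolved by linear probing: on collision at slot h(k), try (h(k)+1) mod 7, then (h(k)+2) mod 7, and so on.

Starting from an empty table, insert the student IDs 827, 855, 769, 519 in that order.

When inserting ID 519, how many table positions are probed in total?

3

827 hashes to 1; slot 1 is free => place at 1.
855 hashes to 1; 1 taken => place at 2.
769 hashes to 6; slot 6 is free => place at 6.
519 hashes to 1; 1,2 taken => place at 3.
Table: [—, 827, 855, 519, —, —, 769]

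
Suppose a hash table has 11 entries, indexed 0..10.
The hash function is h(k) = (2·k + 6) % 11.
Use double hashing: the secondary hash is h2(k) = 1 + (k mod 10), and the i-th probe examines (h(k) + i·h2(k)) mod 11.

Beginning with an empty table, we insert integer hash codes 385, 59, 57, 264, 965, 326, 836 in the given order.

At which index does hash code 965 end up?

Insert 385: h=6, slot 6 empty -> index 6.
Insert 59: h=3, slot 3 empty -> index 3.
Insert 57: h=10, slot 10 empty -> index 10.
Insert 264: h=6, h2=5, slot 6 occupied -> index 0.
Insert 965: h=0, h2=6, slots 0,6 occupied -> index 1.
Insert 326: h=9, slot 9 empty -> index 9.
Insert 836: h=6, h2=7, slot 6 occupied -> index 2.
Table: [264, 965, 836, 59, —, —, 385, —, —, 326, 57]

1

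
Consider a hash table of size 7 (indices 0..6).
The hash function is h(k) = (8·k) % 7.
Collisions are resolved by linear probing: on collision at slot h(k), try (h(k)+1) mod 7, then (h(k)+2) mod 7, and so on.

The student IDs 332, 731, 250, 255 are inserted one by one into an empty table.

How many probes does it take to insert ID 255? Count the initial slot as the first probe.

4

332: h=3 => slot 3
731: h=3, probe 3,4 => slot 4
250: h=5 => slot 5
255: h=3, probe 3,4,5,6 => slot 6
Table: [∅, ∅, ∅, 332, 731, 250, 255]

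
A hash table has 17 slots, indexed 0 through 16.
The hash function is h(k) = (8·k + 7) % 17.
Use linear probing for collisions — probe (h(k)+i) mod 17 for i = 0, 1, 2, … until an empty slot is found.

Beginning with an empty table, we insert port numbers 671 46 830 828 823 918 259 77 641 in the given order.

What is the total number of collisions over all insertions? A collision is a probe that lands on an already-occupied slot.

Insert 671: h=3, slot 3 empty -> index 3.
Insert 46: h=1, slot 1 empty -> index 1.
Insert 830: h=0, slot 0 empty -> index 0.
Insert 828: h=1, slot 1 occupied -> index 2.
Insert 823: h=12, slot 12 empty -> index 12.
Insert 918: h=7, slot 7 empty -> index 7.
Insert 259: h=5, slot 5 empty -> index 5.
Insert 77: h=11, slot 11 empty -> index 11.
Insert 641: h=1, slots 1,2,3 occupied -> index 4.
Table: [830, 46, 828, 671, 641, 259, ., 918, ., ., ., 77, 823, ., ., ., .]

4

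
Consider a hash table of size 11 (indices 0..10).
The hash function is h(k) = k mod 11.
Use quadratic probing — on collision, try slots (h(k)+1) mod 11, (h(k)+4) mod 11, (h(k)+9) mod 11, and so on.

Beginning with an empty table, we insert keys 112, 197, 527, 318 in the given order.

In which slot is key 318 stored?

112 hashes to 2; slot 2 is free => place at 2.
197 hashes to 10; slot 10 is free => place at 10.
527 hashes to 10; 10 taken => place at 0.
318 hashes to 10; 10,0 taken => place at 3.
Table: [527, ., 112, 318, ., ., ., ., ., ., 197]

3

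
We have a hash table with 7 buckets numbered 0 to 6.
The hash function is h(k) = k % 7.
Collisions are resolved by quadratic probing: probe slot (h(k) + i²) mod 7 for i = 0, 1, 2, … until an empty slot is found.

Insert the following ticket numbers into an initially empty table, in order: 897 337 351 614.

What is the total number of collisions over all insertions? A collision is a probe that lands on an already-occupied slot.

897 hashes to 1; slot 1 is free => place at 1.
337 hashes to 1; 1 taken => place at 2.
351 hashes to 1; 1,2 taken => place at 5.
614 hashes to 5; 5 taken => place at 6.
Table: [∅, 897, 337, ∅, ∅, 351, 614]

4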